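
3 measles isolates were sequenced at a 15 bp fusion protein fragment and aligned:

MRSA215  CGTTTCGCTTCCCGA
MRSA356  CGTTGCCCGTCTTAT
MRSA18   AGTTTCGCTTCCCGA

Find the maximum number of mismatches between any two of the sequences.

Pairwise Hamming distances:
  MRSA215 vs MRSA356: 7
  MRSA215 vs MRSA18: 1
  MRSA356 vs MRSA18: 8
The largest is 8, between MRSA356 and MRSA18.

8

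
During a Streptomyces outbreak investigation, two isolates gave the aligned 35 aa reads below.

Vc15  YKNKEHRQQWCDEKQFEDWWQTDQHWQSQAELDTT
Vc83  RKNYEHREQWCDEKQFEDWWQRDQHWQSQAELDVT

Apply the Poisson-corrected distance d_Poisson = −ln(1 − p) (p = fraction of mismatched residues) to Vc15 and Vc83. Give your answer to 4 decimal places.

Differing sites — 1:Y/R; 4:K/Y; 8:Q/E; 22:T/R; 34:T/V.
p = 5/35 = 0.142857.
d = −ln(1 − 0.142857) = −ln(0.857143) = 0.1542.

0.1542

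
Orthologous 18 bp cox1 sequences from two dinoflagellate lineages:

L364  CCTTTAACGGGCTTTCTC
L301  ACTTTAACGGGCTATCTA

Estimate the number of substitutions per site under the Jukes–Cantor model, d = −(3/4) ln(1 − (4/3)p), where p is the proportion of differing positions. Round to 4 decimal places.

Mismatches occur at site 1 (C↔A), site 14 (T↔A), site 18 (C↔A).
p = 3/18 = 0.166667.
d = −0.75 · ln(1 − (4/3)·0.166667) = −0.75 · ln(0.777777) = −0.75 · (-0.251315) = 0.1885.

0.1885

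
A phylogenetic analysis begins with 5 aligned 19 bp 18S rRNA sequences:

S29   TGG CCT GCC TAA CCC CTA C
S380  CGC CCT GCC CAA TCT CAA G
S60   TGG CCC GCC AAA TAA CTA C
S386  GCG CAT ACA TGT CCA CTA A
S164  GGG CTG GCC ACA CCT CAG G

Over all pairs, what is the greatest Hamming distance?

Pairwise Hamming distances:
  S29 vs S380: 7
  S29 vs S60: 5
  S29 vs S386: 9
  S29 vs S164: 9
  S380 vs S60: 8
  S380 vs S386: 13
  S380 vs S164: 8
  S60 vs S386: 12
  S60 vs S164: 10
  S386 vs S164: 12
The largest is 13, between S380 and S386.

13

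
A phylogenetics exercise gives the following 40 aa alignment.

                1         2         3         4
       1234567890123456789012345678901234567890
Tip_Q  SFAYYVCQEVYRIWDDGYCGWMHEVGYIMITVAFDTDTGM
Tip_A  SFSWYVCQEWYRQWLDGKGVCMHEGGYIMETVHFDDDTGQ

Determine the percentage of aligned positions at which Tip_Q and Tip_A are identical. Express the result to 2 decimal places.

Differing sites — 3:A/S; 4:Y/W; 10:V/W; 13:I/Q; 15:D/L; 18:Y/K; 19:C/G; 20:G/V; 21:W/C; 25:V/G; 30:I/E; 33:A/H; 36:T/D; 40:M/Q.
26 of the 40 sites match, so the percent identity is 26/40 × 100 = 65.00%.

65.00%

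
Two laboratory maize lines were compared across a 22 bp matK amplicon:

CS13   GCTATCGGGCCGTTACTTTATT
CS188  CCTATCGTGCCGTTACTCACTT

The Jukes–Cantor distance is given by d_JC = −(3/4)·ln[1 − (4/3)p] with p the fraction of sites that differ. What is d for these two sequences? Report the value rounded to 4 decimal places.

0.2708

Differing sites — 1:G/C; 8:G/T; 18:T/C; 19:T/A; 20:A/C.
p = 5/22 = 0.227273.
d = −0.75 · ln(1 − (4/3)·0.227273) = −0.75 · ln(0.696969) = −0.75 · (-0.361014) = 0.2708.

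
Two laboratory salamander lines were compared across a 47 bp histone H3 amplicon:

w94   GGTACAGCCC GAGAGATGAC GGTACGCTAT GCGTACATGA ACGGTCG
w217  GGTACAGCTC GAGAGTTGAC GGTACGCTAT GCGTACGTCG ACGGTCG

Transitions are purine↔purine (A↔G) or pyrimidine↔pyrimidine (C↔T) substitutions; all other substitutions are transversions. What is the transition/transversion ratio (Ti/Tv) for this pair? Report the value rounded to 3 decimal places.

The sequences differ at positions 9 (C/T, transition), 16 (A/T, transversion), 37 (A/G, transition), 39 (G/C, transversion), 40 (A/G, transition).
Of the 5 differences, 3 transitions and 2 transversions, so Ti/Tv = 3/2 = 1.500.

1.500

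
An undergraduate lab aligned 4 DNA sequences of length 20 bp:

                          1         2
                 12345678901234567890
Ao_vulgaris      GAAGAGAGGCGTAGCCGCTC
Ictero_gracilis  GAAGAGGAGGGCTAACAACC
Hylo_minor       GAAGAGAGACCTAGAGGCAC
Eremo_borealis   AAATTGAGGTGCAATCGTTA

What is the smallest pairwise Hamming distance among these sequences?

5

Pairwise Hamming distances:
  Ao_vulgaris vs Ictero_gracilis: 10
  Ao_vulgaris vs Hylo_minor: 5
  Ao_vulgaris vs Eremo_borealis: 9
  Ictero_gracilis vs Hylo_minor: 12
  Ictero_gracilis vs Eremo_borealis: 12
  Hylo_minor vs Eremo_borealis: 13
The smallest is 5, between Ao_vulgaris and Hylo_minor.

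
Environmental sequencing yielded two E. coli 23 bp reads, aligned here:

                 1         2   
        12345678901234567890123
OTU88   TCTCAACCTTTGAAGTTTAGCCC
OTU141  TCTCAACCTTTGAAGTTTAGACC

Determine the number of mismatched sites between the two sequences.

A single mismatch occurs at site 21 (C/A).
That gives 1 mismatch out of 23 aligned sites, so the Hamming distance is 1.

1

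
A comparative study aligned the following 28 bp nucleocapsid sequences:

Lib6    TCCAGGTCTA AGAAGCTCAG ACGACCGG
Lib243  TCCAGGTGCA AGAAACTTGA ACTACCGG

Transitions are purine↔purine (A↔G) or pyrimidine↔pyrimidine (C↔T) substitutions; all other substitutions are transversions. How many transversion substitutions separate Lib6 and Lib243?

Mismatches occur at site 8 (C→G, transversion), site 9 (T→C, transition), site 15 (G→A, transition), site 18 (C→T, transition), site 19 (A→G, transition), site 20 (G→A, transition), site 23 (G→T, transversion).
Of the 7 differences, 5 transitions and 2 transversions, so the answer is 2.

2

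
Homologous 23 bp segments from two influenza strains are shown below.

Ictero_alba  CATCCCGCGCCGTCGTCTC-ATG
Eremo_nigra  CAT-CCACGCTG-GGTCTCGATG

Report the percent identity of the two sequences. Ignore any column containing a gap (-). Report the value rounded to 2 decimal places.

Excluding the 3 gap columns leaves 20 comparable sites.
The sequences differ at positions 7 (G/A), 11 (C/T), 14 (C/G).
17 of the 20 comparable sites match, so the percent identity is 17/20 × 100 = 85.00%.

85.00%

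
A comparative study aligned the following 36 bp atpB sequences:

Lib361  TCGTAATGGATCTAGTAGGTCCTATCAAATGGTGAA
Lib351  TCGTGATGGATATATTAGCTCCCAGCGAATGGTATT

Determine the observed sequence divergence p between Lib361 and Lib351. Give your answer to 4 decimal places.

Differing sites — 5:A/G; 12:C/A; 15:G/T; 19:G/C; 23:T/C; 25:T/G; 27:A/G; 34:G/A; 35:A/T; 36:A/T.
There are 10 differences over 36 sites, so p = 10/36 = 0.2778.

0.2778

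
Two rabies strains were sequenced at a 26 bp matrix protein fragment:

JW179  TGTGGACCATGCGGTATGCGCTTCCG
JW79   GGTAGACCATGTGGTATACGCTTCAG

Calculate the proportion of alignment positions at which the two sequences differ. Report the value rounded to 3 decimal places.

Differing sites — 1:T/G; 4:G/A; 12:C/T; 18:G/A; 25:C/A.
There are 5 differences over 26 sites, so p = 5/26 = 0.192.

0.192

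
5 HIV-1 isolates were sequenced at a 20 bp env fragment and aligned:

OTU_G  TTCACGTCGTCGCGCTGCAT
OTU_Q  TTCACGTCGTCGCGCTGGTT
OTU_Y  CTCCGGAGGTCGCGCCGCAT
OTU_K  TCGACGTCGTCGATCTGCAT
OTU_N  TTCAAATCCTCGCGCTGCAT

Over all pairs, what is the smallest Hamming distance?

Pairwise Hamming distances:
  OTU_G vs OTU_Q: 2
  OTU_G vs OTU_Y: 6
  OTU_G vs OTU_K: 4
  OTU_G vs OTU_N: 3
  OTU_Q vs OTU_Y: 8
  OTU_Q vs OTU_K: 6
  OTU_Q vs OTU_N: 5
  OTU_Y vs OTU_K: 10
  OTU_Y vs OTU_N: 8
  OTU_K vs OTU_N: 7
The smallest is 2, between OTU_G and OTU_Q.

2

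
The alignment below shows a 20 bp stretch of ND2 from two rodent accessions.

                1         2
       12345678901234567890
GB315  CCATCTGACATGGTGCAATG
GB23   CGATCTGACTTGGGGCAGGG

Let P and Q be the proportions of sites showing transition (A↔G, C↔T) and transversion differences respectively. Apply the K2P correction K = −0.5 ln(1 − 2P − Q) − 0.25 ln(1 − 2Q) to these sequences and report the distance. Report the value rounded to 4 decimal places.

Differing sites — 2:C/G (Tv); 10:A/T (Tv); 14:T/G (Tv); 18:A/G (Ti); 19:T/G (Tv).
Of the 5 differences, 1 transition and 4 transversions over 20 sites: P = 1/20 = 0.050000, Q = 4/20 = 0.200000.
d = −0.5·ln(0.700000) − 0.25·ln(0.600000) = −0.5·(-0.356675) − 0.25·(-0.510826) = 0.3060.

0.3060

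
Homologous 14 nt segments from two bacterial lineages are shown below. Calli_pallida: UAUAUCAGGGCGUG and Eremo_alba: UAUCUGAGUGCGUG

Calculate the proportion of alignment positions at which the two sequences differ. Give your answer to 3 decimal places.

The sequences differ at positions 4 (A/C), 6 (C/G), 9 (G/U).
There are 3 differences over 14 sites, so p = 3/14 = 0.214.

0.214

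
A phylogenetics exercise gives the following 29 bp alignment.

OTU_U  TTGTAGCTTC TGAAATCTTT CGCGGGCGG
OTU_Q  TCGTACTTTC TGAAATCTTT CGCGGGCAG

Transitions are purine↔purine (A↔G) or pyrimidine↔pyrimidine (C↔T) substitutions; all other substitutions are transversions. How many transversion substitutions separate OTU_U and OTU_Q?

The sequences differ at positions 2 (T/C, transition), 6 (G/C, transversion), 7 (C/T, transition), 28 (G/A, transition).
Of the 4 differences, 3 transitions and 1 transversion, so the answer is 1.

1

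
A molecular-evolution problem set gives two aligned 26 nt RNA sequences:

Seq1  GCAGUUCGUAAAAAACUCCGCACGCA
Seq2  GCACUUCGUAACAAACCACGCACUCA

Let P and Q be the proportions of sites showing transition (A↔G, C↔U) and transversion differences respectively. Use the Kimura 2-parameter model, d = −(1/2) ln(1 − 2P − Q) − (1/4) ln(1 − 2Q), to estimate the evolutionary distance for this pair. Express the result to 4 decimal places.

The sequences differ at positions 4 (G/C, transversion), 12 (A/C, transversion), 17 (U/C, transition), 18 (C/A, transversion), 24 (G/U, transversion).
Of the 5 differences, 1 transition and 4 transversions over 26 sites: P = 1/26 = 0.038462, Q = 4/26 = 0.153846.
d = −0.5·ln(0.769230) − 0.25·ln(0.692308) = −0.5·(-0.262365) − 0.25·(-0.367724) = 0.2231.

0.2231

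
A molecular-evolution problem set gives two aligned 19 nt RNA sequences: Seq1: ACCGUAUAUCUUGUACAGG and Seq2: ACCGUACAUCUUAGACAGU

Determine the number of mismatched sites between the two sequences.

4

Differing sites — 7:U/C; 13:G/A; 14:U/G; 19:G/U.
That gives 4 mismatches out of 19 aligned sites, so the Hamming distance is 4.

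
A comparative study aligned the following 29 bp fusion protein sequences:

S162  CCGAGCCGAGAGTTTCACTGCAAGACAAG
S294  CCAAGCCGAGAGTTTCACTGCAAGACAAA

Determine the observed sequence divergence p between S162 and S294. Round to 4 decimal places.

0.0690

Differing sites — 3:G/A; 29:G/A.
There are 2 differences over 29 sites, so p = 2/29 = 0.0690.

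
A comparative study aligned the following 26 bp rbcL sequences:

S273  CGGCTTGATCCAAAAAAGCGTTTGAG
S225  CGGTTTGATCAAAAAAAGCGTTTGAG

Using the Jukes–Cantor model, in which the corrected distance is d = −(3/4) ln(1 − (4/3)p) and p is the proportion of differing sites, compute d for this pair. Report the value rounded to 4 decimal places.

Mismatches occur at site 4 (C↔T), site 11 (C↔A).
p = 2/26 = 0.076923.
d = −0.75 · ln(1 − (4/3)·0.076923) = −0.75 · ln(0.897436) = −0.75 · (-0.108213) = 0.0812.

0.0812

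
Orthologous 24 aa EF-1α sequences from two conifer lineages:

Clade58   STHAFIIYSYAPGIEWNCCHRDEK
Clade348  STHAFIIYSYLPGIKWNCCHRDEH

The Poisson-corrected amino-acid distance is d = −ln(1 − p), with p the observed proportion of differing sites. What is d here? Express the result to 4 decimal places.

0.1335

Differing sites — 11:A/L; 15:E/K; 24:K/H.
p = 3/24 = 0.125000.
d = −ln(1 − 0.125000) = −ln(0.875000) = 0.1335.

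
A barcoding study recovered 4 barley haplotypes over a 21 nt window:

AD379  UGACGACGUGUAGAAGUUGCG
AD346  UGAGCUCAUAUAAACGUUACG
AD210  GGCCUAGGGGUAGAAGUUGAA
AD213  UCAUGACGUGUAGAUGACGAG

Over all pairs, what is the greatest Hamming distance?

Pairwise Hamming distances:
  AD379 vs AD346: 8
  AD379 vs AD210: 7
  AD379 vs AD213: 6
  AD346 vs AD210: 14
  AD346 vs AD213: 12
  AD210 vs AD213: 11
The largest is 14, between AD346 and AD210.

14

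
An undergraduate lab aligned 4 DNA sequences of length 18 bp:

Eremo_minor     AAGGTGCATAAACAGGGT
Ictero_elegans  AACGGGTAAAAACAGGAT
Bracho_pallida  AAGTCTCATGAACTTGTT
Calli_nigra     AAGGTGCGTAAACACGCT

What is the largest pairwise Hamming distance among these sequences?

10

Pairwise Hamming distances:
  Eremo_minor vs Ictero_elegans: 5
  Eremo_minor vs Bracho_pallida: 7
  Eremo_minor vs Calli_nigra: 3
  Ictero_elegans vs Bracho_pallida: 10
  Ictero_elegans vs Calli_nigra: 7
  Bracho_pallida vs Calli_nigra: 8
The largest is 10, between Ictero_elegans and Bracho_pallida.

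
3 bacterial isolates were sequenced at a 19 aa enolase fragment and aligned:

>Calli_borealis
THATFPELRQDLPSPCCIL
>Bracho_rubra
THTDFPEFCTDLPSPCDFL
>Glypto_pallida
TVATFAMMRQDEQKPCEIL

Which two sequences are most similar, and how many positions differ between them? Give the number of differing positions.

Pairwise Hamming distances:
  Calli_borealis vs Bracho_rubra: 7
  Calli_borealis vs Glypto_pallida: 8
  Bracho_rubra vs Glypto_pallida: 13
The smallest is 7, between Calli_borealis and Bracho_rubra.

7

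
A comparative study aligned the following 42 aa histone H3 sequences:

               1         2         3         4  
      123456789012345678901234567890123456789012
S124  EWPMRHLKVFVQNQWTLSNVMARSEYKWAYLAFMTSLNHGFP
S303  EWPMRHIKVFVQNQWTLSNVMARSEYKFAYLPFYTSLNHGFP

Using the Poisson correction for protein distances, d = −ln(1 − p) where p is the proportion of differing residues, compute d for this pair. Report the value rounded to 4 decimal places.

0.1001

Mismatches occur at site 7 (L→I), site 28 (W→F), site 32 (A→P), site 34 (M→Y).
p = 4/42 = 0.095238.
d = −ln(1 − 0.095238) = −ln(0.904762) = 0.1001.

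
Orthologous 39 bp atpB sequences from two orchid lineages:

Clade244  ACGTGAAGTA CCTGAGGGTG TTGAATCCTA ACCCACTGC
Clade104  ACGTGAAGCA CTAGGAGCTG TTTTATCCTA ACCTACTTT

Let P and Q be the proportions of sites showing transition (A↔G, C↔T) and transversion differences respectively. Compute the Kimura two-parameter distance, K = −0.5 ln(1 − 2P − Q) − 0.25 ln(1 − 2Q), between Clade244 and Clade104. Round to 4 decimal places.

Mismatches occur at site 9 (T↔C, transition), site 12 (C↔T, transition), site 13 (T↔A, transversion), site 15 (A↔G, transition), site 16 (G↔A, transition), site 18 (G↔C, transversion), site 23 (G↔T, transversion), site 24 (A↔T, transversion), site 34 (C↔T, transition), site 38 (G↔T, transversion), site 39 (C↔T, transition).
Of the 11 differences, 6 transitions and 5 transversions over 39 sites: P = 6/39 = 0.153846, Q = 5/39 = 0.128205.
d = −0.5·ln(0.564103) − 0.25·ln(0.743590) = −0.5·(-0.572518) − 0.25·(-0.296265) = 0.3603.

0.3603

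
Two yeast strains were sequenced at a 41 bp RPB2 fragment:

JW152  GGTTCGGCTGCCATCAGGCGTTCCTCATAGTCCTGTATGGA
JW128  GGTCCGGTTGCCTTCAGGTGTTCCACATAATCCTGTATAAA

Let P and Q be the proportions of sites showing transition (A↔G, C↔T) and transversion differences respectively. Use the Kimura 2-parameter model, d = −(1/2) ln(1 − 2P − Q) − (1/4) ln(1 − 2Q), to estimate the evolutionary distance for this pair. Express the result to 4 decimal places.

The sequences differ at positions 4 (T/C, transition), 8 (C/T, transition), 13 (A/T, transversion), 19 (C/T, transition), 25 (T/A, transversion), 30 (G/A, transition), 39 (G/A, transition), 40 (G/A, transition).
Of the 8 differences, 6 transitions and 2 transversions over 41 sites: P = 6/41 = 0.146341, Q = 2/41 = 0.048780.
d = −0.5·ln(0.658538) − 0.25·ln(0.902440) = −0.5·(-0.417733) − 0.25·(-0.102653) = 0.2345.

0.2345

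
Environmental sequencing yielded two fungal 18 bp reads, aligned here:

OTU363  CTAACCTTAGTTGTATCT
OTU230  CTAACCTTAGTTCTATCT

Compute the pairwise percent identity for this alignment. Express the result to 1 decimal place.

The sequences differ at position 13 (G/C).
17 of the 18 sites match, so the percent identity is 17/18 × 100 = 94.4%.

94.4%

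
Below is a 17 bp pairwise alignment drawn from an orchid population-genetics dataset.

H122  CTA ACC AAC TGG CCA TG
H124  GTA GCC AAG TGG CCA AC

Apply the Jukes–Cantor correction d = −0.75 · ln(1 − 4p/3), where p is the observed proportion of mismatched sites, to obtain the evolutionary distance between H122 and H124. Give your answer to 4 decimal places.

Mismatches occur at site 1 (C→G), site 4 (A→G), site 9 (C→G), site 16 (T→A), site 17 (G→C).
p = 5/17 = 0.294118.
d = −0.75 · ln(1 − (4/3)·0.294118) = −0.75 · ln(0.607843) = −0.75 · (-0.497839) = 0.3734.

0.3734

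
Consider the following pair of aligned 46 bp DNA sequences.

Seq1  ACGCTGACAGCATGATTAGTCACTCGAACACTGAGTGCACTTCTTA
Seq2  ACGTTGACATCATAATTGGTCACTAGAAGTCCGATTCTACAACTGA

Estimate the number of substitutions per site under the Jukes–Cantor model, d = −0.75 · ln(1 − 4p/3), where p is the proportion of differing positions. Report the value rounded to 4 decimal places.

0.3904

Differing sites — 4:C/T; 10:G/T; 14:G/A; 18:A/G; 25:C/A; 29:C/G; 30:A/T; 32:T/C; 35:G/T; 37:G/C; 38:C/T; 41:T/A; 42:T/A; 45:T/G.
p = 14/46 = 0.304348.
d = −0.75 · ln(1 − (4/3)·0.304348) = −0.75 · ln(0.594203) = −0.75 · (-0.520534) = 0.3904.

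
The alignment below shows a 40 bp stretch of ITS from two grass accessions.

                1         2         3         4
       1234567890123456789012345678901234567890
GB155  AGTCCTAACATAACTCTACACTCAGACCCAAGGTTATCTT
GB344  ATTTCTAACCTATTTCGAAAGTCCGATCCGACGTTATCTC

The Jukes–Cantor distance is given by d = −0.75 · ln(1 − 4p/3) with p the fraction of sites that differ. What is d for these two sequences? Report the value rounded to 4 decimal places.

The sequences differ at positions 2 (G/T), 4 (C/T), 10 (A/C), 13 (A/T), 14 (C/T), 17 (T/G), 19 (C/A), 21 (C/G), 24 (A/C), 27 (C/T), 30 (A/G), 32 (G/C), 40 (T/C).
p = 13/40 = 0.325000.
d = −0.75 · ln(1 − (4/3)·0.325000) = −0.75 · ln(0.566667) = −0.75 · (-0.567983) = 0.4260.

0.4260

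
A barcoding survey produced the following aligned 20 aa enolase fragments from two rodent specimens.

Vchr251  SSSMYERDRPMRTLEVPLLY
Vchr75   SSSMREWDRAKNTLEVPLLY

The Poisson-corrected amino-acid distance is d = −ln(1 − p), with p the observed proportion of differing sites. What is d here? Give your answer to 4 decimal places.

0.2877

The sequences differ at positions 5 (Y/R), 7 (R/W), 10 (P/A), 11 (M/K), 12 (R/N).
p = 5/20 = 0.250000.
d = −ln(1 − 0.250000) = −ln(0.750000) = 0.2877.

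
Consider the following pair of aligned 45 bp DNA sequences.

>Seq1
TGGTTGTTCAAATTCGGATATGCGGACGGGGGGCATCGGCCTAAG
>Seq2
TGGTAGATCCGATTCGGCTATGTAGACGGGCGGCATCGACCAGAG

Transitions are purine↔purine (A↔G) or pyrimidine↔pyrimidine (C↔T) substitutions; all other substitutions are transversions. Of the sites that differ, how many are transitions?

5

The sequences differ at positions 5 (T/A, transversion), 7 (T/A, transversion), 10 (A/C, transversion), 11 (A/G, transition), 18 (A/C, transversion), 23 (C/T, transition), 24 (G/A, transition), 31 (G/C, transversion), 39 (G/A, transition), 42 (T/A, transversion), 43 (A/G, transition).
Of the 11 differences, 5 transitions and 6 transversions, so the answer is 5.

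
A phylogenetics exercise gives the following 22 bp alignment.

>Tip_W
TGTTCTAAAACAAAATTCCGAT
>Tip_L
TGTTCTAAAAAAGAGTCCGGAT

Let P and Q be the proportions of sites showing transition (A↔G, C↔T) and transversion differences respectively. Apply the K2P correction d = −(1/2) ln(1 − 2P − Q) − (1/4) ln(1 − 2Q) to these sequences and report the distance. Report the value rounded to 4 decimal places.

Mismatches occur at site 11 (C→A, transversion), site 13 (A→G, transition), site 15 (A→G, transition), site 17 (T→C, transition), site 19 (C→G, transversion).
Of the 5 differences, 3 transitions and 2 transversions over 22 sites: P = 3/22 = 0.136364, Q = 2/22 = 0.090909.
d = −0.5·ln(0.636363) − 0.25·ln(0.818182) = −0.5·(-0.451986) − 0.25·(-0.200670) = 0.2762.

0.2762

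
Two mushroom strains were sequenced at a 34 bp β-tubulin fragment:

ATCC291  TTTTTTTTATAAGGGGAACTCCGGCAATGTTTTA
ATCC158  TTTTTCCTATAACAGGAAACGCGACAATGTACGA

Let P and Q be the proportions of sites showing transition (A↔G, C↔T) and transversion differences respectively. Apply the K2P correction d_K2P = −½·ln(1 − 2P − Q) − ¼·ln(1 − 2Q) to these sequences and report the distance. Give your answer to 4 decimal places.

0.4337

The sequences differ at positions 6 (T/C, transition), 7 (T/C, transition), 13 (G/C, transversion), 14 (G/A, transition), 19 (C/A, transversion), 20 (T/C, transition), 21 (C/G, transversion), 24 (G/A, transition), 31 (T/A, transversion), 32 (T/C, transition), 33 (T/G, transversion).
Of the 11 differences, 6 transitions and 5 transversions over 34 sites: P = 6/34 = 0.176471, Q = 5/34 = 0.147059.
d = −0.5·ln(0.499999) − 0.25·ln(0.705882) = −0.5·(-0.693149) − 0.25·(-0.348307) = 0.4337.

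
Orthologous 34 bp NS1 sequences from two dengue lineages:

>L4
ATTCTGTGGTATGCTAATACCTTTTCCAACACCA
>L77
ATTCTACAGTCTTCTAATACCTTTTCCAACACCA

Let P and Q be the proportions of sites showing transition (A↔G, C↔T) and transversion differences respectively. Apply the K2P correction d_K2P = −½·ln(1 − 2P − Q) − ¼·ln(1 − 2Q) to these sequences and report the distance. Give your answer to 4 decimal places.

0.1654

Mismatches occur at site 6 (G/A, transition), site 7 (T/C, transition), site 8 (G/A, transition), site 11 (A/C, transversion), site 13 (G/T, transversion).
Of the 5 differences, 3 transitions and 2 transversions over 34 sites: P = 3/34 = 0.088235, Q = 2/34 = 0.058824.
d = −0.5·ln(0.764706) − 0.25·ln(0.882352) = −0.5·(-0.268264) − 0.25·(-0.125164) = 0.1654.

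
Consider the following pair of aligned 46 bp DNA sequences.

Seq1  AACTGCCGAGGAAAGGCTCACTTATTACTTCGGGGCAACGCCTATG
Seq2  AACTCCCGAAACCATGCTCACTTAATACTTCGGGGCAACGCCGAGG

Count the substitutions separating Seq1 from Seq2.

Mismatches occur at site 5 (G↔C), site 10 (G↔A), site 11 (G↔A), site 12 (A↔C), site 13 (A↔C), site 15 (G↔T), site 25 (T↔A), site 43 (T↔G), site 45 (T↔G).
That gives 9 mismatches out of 46 aligned sites, so the Hamming distance is 9.

9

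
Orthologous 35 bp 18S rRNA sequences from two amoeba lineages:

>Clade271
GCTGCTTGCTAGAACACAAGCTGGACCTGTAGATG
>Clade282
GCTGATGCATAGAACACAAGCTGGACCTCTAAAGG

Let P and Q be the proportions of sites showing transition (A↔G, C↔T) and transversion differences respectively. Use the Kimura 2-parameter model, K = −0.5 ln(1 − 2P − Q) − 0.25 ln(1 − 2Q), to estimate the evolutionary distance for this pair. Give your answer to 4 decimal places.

The sequences differ at positions 5 (C/A, transversion), 7 (T/G, transversion), 8 (G/C, transversion), 9 (C/A, transversion), 29 (G/C, transversion), 32 (G/A, transition), 34 (T/G, transversion).
Of the 7 differences, 1 transition and 6 transversions over 35 sites: P = 1/35 = 0.028571, Q = 6/35 = 0.171429.
d = −0.5·ln(0.771429) − 0.25·ln(0.657142) = −0.5·(-0.259511) − 0.25·(-0.419855) = 0.2347.

0.2347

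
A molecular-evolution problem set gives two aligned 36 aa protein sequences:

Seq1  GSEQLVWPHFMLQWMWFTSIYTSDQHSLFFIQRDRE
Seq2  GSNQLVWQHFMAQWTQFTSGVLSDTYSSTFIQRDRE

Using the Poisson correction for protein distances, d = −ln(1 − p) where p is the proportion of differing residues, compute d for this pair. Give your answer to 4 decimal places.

Mismatches occur at site 3 (E→N), site 8 (P→Q), site 12 (L→A), site 15 (M→T), site 16 (W→Q), site 20 (I→G), site 21 (Y→V), site 22 (T→L), site 25 (Q→T), site 26 (H→Y), site 28 (L→S), site 29 (F→T).
p = 12/36 = 0.333333.
d = −ln(1 − 0.333333) = −ln(0.666667) = 0.4055.

0.4055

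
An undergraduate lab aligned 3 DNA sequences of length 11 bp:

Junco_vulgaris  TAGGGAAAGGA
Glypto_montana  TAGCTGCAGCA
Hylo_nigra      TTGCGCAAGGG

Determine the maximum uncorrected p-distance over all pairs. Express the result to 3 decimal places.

0.545

Pairwise Hamming distances:
  Junco_vulgaris vs Glypto_montana: 5
  Junco_vulgaris vs Hylo_nigra: 4
  Glypto_montana vs Hylo_nigra: 6
The largest is 6 mismatches, between Glypto_montana and Hylo_nigra; p = 6/11 = 0.545.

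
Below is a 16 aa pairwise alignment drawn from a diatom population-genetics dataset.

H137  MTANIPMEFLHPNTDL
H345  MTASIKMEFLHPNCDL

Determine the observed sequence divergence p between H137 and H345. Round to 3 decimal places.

Mismatches occur at site 4 (N→S), site 6 (P→K), site 14 (T→C).
There are 3 differences over 16 sites, so p = 3/16 = 0.188.

0.188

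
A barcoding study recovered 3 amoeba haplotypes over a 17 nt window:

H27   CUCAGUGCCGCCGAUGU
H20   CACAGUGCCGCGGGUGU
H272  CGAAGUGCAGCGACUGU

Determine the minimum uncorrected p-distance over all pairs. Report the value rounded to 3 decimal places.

0.176

Pairwise Hamming distances:
  H27 vs H20: 3
  H27 vs H272: 6
  H20 vs H272: 5
The smallest is 3 mismatches, between H27 and H20; p = 3/17 = 0.176.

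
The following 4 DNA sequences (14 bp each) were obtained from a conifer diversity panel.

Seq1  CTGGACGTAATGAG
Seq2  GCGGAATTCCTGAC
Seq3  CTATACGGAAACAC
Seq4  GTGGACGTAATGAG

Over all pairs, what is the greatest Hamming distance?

Pairwise Hamming distances:
  Seq1 vs Seq2: 7
  Seq1 vs Seq3: 6
  Seq1 vs Seq4: 1
  Seq2 vs Seq3: 11
  Seq2 vs Seq4: 6
  Seq3 vs Seq4: 7
The largest is 11, between Seq2 and Seq3.

11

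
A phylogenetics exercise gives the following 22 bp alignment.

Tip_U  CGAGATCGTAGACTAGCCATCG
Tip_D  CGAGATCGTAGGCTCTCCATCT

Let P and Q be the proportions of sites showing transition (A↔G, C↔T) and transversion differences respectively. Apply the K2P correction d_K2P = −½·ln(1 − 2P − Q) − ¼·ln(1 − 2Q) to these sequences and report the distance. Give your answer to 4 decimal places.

The sequences differ at positions 12 (A/G, transition), 15 (A/C, transversion), 16 (G/T, transversion), 22 (G/T, transversion).
Of the 4 differences, 1 transition and 3 transversions over 22 sites: P = 1/22 = 0.045455, Q = 3/22 = 0.136364.
d = −0.5·ln(0.772726) − 0.25·ln(0.727272) = −0.5·(-0.257831) − 0.25·(-0.318455) = 0.2085.

0.2085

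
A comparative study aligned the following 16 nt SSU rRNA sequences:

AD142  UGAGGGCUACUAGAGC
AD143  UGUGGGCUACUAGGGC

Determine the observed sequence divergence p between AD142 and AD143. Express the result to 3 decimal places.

0.125

The sequences differ at positions 3 (A/U), 14 (A/G).
There are 2 differences over 16 sites, so p = 2/16 = 0.125.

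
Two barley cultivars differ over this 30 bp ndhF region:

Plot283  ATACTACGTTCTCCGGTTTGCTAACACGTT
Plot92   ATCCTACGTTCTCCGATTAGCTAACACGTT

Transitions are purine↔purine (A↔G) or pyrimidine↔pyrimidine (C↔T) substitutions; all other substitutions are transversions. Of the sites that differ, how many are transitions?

1

Differing sites — 3:A/C (Tv); 16:G/A (Ti); 19:T/A (Tv).
Of the 3 differences, 1 transition and 2 transversions, so the answer is 1.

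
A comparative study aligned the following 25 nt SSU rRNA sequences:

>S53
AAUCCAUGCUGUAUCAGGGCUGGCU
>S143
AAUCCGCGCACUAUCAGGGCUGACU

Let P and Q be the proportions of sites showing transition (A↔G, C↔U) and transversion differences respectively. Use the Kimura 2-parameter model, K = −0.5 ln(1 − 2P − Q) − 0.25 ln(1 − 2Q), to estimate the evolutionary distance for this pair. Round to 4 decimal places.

0.2364

The sequences differ at positions 6 (A/G, transition), 7 (U/C, transition), 10 (U/A, transversion), 11 (G/C, transversion), 23 (G/A, transition).
Of the 5 differences, 3 transitions and 2 transversions over 25 sites: P = 3/25 = 0.120000, Q = 2/25 = 0.080000.
d = −0.5·ln(0.680000) − 0.25·ln(0.840000) = −0.5·(-0.385662) − 0.25·(-0.174353) = 0.2364.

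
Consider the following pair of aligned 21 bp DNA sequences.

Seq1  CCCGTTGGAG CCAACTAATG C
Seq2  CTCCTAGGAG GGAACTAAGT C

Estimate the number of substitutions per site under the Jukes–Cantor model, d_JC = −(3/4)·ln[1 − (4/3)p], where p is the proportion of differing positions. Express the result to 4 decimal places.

0.4408

The sequences differ at positions 2 (C/T), 4 (G/C), 6 (T/A), 11 (C/G), 12 (C/G), 19 (T/G), 20 (G/T).
p = 7/21 = 0.333333.
d = −0.75 · ln(1 − (4/3)·0.333333) = −0.75 · ln(0.555556) = −0.75 · (-0.587786) = 0.4408.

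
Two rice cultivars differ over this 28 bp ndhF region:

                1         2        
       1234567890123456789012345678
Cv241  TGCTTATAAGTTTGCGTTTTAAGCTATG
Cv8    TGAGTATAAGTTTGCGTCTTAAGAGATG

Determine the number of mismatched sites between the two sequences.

5

Mismatches occur at site 3 (C↔A), site 4 (T↔G), site 18 (T↔C), site 24 (C↔A), site 25 (T↔G).
That gives 5 mismatches out of 28 aligned sites, so the Hamming distance is 5.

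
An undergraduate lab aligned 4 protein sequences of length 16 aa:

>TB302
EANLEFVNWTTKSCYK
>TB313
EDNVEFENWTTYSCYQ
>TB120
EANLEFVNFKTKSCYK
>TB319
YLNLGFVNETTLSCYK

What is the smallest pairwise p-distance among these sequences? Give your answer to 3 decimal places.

0.125

Pairwise Hamming distances:
  TB302 vs TB313: 5
  TB302 vs TB120: 2
  TB302 vs TB319: 5
  TB313 vs TB120: 7
  TB313 vs TB319: 8
  TB120 vs TB319: 6
The smallest is 2 mismatches, between TB302 and TB120; p = 2/16 = 0.125.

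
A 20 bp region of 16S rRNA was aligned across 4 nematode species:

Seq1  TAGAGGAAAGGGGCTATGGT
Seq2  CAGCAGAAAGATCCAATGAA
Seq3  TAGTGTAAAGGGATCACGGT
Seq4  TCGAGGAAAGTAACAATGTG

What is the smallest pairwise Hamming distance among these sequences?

6

Pairwise Hamming distances:
  Seq1 vs Seq2: 9
  Seq1 vs Seq3: 6
  Seq1 vs Seq4: 7
  Seq2 vs Seq3: 12
  Seq2 vs Seq4: 9
  Seq3 vs Seq4: 10
The smallest is 6, between Seq1 and Seq3.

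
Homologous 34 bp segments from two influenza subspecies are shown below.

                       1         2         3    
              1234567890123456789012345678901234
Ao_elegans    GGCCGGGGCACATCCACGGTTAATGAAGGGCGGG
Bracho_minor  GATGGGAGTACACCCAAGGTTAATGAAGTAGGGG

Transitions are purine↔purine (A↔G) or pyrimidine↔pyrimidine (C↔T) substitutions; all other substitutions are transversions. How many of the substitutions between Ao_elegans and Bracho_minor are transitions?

6

Differing sites — 2:G/A (Ti); 3:C/T (Ti); 4:C/G (Tv); 7:G/A (Ti); 9:C/T (Ti); 13:T/C (Ti); 17:C/A (Tv); 29:G/T (Tv); 30:G/A (Ti); 31:C/G (Tv).
Of the 10 differences, 6 transitions and 4 transversions, so the answer is 6.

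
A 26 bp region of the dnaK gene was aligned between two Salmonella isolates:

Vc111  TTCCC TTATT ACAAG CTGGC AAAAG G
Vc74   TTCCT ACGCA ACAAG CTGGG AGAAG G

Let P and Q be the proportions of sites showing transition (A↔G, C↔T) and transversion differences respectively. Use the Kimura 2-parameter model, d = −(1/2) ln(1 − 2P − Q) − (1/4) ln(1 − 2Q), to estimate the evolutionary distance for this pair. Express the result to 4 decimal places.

Differing sites — 5:C/T (Ti); 6:T/A (Tv); 7:T/C (Ti); 8:A/G (Ti); 9:T/C (Ti); 10:T/A (Tv); 20:C/G (Tv); 22:A/G (Ti).
Of the 8 differences, 5 transitions and 3 transversions over 26 sites: P = 5/26 = 0.192308, Q = 3/26 = 0.115385.
d = −0.5·ln(0.499999) − 0.25·ln(0.769230) = −0.5·(-0.693149) − 0.25·(-0.262365) = 0.4122.

0.4122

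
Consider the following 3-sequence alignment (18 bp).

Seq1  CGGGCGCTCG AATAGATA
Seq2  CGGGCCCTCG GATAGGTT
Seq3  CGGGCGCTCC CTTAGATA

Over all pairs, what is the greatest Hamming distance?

Pairwise Hamming distances:
  Seq1 vs Seq2: 4
  Seq1 vs Seq3: 3
  Seq2 vs Seq3: 6
The largest is 6, between Seq2 and Seq3.

6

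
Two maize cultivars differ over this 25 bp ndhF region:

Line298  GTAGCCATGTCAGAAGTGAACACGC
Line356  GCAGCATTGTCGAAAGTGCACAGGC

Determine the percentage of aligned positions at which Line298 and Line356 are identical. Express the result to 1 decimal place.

72.0%

The sequences differ at positions 2 (T/C), 6 (C/A), 7 (A/T), 12 (A/G), 13 (G/A), 19 (A/C), 23 (C/G).
18 of the 25 sites match, so the percent identity is 18/25 × 100 = 72.0%.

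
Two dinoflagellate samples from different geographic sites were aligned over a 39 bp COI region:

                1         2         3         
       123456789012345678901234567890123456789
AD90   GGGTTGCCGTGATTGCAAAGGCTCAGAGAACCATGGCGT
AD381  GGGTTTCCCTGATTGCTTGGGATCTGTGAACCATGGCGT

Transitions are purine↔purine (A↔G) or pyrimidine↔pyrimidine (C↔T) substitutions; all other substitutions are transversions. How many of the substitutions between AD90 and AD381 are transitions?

Mismatches occur at site 6 (G/T, transversion), site 9 (G/C, transversion), site 17 (A/T, transversion), site 18 (A/T, transversion), site 19 (A/G, transition), site 22 (C/A, transversion), site 25 (A/T, transversion), site 27 (A/T, transversion).
Of the 8 differences, 1 transition and 7 transversions, so the answer is 1.

1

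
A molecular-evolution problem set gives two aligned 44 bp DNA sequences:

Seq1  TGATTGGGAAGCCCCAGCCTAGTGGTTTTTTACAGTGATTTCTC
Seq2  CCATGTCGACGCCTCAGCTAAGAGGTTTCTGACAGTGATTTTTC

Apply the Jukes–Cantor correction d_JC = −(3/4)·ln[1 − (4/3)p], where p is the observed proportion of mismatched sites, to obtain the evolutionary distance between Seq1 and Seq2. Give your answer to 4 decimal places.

0.3756

Mismatches occur at site 1 (T→C), site 2 (G→C), site 5 (T→G), site 6 (G→T), site 7 (G→C), site 10 (A→C), site 14 (C→T), site 19 (C→T), site 20 (T→A), site 23 (T→A), site 29 (T→C), site 31 (T→G), site 42 (C→T).
p = 13/44 = 0.295455.
d = −0.75 · ln(1 − (4/3)·0.295455) = −0.75 · ln(0.606060) = −0.75 · (-0.500776) = 0.3756.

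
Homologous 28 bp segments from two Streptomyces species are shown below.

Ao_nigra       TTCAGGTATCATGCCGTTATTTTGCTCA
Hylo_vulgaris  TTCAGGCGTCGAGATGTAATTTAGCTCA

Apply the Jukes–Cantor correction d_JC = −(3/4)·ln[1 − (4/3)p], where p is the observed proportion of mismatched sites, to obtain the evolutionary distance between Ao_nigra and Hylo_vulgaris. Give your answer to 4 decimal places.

0.3597

The sequences differ at positions 7 (T/C), 8 (A/G), 11 (A/G), 12 (T/A), 14 (C/A), 15 (C/T), 18 (T/A), 23 (T/A).
p = 8/28 = 0.285714.
d = −0.75 · ln(1 − (4/3)·0.285714) = −0.75 · ln(0.619048) = −0.75 · (-0.479572) = 0.3597.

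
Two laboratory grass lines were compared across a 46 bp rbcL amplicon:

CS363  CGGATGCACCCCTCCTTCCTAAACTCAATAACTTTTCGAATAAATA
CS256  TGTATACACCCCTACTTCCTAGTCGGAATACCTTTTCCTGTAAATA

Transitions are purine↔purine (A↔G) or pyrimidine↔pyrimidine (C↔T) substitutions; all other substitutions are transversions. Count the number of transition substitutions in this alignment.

The sequences differ at positions 1 (C/T, transition), 3 (G/T, transversion), 6 (G/A, transition), 14 (C/A, transversion), 22 (A/G, transition), 23 (A/T, transversion), 25 (T/G, transversion), 26 (C/G, transversion), 31 (A/C, transversion), 38 (G/C, transversion), 39 (A/T, transversion), 40 (A/G, transition).
Of the 12 differences, 4 transitions and 8 transversions, so the answer is 4.

4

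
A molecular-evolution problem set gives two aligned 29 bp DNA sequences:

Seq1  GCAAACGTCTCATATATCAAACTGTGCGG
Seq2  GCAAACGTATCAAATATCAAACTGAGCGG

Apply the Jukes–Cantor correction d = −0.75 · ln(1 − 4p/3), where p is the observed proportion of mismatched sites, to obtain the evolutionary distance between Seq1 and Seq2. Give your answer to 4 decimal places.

The sequences differ at positions 9 (C/A), 13 (T/A), 25 (T/A).
p = 3/29 = 0.103448.
d = −0.75 · ln(1 − (4/3)·0.103448) = −0.75 · ln(0.862069) = −0.75 · (-0.148420) = 0.1113.

0.1113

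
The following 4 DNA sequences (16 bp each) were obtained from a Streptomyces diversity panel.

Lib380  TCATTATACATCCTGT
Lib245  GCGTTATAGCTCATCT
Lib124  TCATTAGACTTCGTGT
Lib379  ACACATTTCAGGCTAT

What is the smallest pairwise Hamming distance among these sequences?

Pairwise Hamming distances:
  Lib380 vs Lib245: 6
  Lib380 vs Lib124: 3
  Lib380 vs Lib379: 8
  Lib245 vs Lib124: 7
  Lib245 vs Lib379: 12
  Lib124 vs Lib379: 11
The smallest is 3, between Lib380 and Lib124.

3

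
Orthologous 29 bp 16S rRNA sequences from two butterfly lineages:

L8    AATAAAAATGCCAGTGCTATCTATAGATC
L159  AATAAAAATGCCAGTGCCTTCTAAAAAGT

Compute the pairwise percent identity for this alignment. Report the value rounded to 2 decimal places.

79.31%

The sequences differ at positions 18 (T/C), 19 (A/T), 24 (T/A), 26 (G/A), 28 (T/G), 29 (C/T).
23 of the 29 sites match, so the percent identity is 23/29 × 100 = 79.31%.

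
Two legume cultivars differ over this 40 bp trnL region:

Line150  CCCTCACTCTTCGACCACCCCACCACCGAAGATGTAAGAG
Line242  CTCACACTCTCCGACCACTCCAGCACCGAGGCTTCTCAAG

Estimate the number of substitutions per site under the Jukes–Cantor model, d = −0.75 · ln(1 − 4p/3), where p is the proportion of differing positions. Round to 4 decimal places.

The sequences differ at positions 2 (C/T), 4 (T/A), 11 (T/C), 19 (C/T), 23 (C/G), 30 (A/G), 32 (A/C), 34 (G/T), 35 (T/C), 36 (A/T), 37 (A/C), 38 (G/A).
p = 12/40 = 0.300000.
d = −0.75 · ln(1 − (4/3)·0.300000) = −0.75 · ln(0.600000) = −0.75 · (-0.510826) = 0.3831.

0.3831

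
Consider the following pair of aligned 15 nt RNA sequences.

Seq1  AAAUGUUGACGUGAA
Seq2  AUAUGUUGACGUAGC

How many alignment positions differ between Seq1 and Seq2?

The sequences differ at positions 2 (A/U), 13 (G/A), 14 (A/G), 15 (A/C).
That gives 4 mismatches out of 15 aligned sites, so the Hamming distance is 4.

4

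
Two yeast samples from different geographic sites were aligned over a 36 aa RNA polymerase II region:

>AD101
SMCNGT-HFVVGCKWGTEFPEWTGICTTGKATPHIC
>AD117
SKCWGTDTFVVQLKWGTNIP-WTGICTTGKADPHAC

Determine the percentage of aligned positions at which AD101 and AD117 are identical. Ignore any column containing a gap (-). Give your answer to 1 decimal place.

Excluding the 2 gap columns leaves 34 comparable sites.
Mismatches occur at site 2 (M→K), site 4 (N→W), site 8 (H→T), site 12 (G→Q), site 13 (C→L), site 18 (E→N), site 19 (F→I), site 32 (T→D), site 35 (I→A).
25 of the 34 comparable sites match, so the percent identity is 25/34 × 100 = 73.5%.

73.5%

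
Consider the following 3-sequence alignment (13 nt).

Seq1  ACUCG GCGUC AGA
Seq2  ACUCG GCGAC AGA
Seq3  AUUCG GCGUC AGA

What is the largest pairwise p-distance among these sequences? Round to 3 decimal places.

0.154

Pairwise Hamming distances:
  Seq1 vs Seq2: 1
  Seq1 vs Seq3: 1
  Seq2 vs Seq3: 2
The largest is 2 mismatches, between Seq2 and Seq3; p = 2/13 = 0.154.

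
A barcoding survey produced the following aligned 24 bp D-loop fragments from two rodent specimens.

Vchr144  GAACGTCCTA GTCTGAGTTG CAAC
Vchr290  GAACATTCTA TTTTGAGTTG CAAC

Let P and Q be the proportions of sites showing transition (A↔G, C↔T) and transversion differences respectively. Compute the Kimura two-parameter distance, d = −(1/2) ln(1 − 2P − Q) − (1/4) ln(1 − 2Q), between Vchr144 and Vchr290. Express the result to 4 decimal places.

The sequences differ at positions 5 (G/A, transition), 7 (C/T, transition), 11 (G/T, transversion), 13 (C/T, transition).
Of the 4 differences, 3 transitions and 1 transversion over 24 sites: P = 3/24 = 0.125000, Q = 1/24 = 0.041667.
d = −0.5·ln(0.708333) − 0.25·ln(0.916666) = −0.5·(-0.344841) − 0.25·(-0.087012) = 0.1942.

0.1942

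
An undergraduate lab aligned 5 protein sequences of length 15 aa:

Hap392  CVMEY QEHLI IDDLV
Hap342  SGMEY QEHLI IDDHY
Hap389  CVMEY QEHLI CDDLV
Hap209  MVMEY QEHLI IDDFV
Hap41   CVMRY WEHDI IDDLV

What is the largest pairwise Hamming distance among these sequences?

7

Pairwise Hamming distances:
  Hap392 vs Hap342: 4
  Hap392 vs Hap389: 1
  Hap392 vs Hap209: 2
  Hap392 vs Hap41: 3
  Hap342 vs Hap389: 5
  Hap342 vs Hap209: 4
  Hap342 vs Hap41: 7
  Hap389 vs Hap209: 3
  Hap389 vs Hap41: 4
  Hap209 vs Hap41: 5
The largest is 7, between Hap342 and Hap41.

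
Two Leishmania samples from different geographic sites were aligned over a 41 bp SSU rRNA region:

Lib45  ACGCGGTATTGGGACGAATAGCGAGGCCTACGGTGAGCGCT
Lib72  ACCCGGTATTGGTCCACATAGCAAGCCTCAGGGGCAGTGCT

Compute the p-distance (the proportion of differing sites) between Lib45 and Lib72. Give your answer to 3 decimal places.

The sequences differ at positions 3 (G/C), 13 (G/T), 14 (A/C), 16 (G/A), 17 (A/C), 23 (G/A), 26 (G/C), 28 (C/T), 29 (T/C), 31 (C/G), 34 (T/G), 35 (G/C), 38 (C/T).
There are 13 differences over 41 sites, so p = 13/41 = 0.317.

0.317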